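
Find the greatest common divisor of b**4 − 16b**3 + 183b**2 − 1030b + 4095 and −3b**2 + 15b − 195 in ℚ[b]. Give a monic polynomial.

Euclidean algorithm in ℚ[b]:
  b**4 − 16b**3 + 183b**2 − 1030b + 4095 = (−(1/3)b**2 + (11/3)b − 21)(−3b**2 + 15b − 195) + (0)
Last nonzero remainder: −3b**2 + 15b − 195. Dividing through by −3 gives the monic gcd b**2 − 5b + 65.

b**2 − 5b + 65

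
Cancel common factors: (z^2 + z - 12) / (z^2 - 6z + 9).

(z + 4)/(z - 3)

Repeated division with remainder:
  z^2 + z - 12 = (z^2 - 6z + 9) + (7z - 21)
  z^2 - 6z + 9 = ((1/7)z - 3/7)(7z - 21) + (0)
Last nonzero remainder: 7z - 21. Dividing through by 7 gives the monic gcd z - 3.
Cancel z - 3 from numerator and denominator to get the reduced form.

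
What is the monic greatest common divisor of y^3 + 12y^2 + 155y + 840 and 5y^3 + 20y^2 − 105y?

y + 7

By polynomial division,
  y^3 + 12y^2 + 155y + 840 = (1/5)(5y^3 + 20y^2 − 105y) + (8y^2 + 176y + 840)
  5y^3 + 20y^2 − 105y = ((5/8)y − 45/4)(8y^2 + 176y + 840) + (1350y + 9450)
  8y^2 + 176y + 840 = ((4/675)y + 4/45)(1350y + 9450) + (0)
Last nonzero remainder: 1350y + 9450. Dividing through by 1350 gives the monic gcd y + 7.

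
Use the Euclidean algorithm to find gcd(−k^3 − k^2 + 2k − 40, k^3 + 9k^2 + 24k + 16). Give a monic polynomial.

k + 4

Apply the Euclidean algorithm:
  −k^3 − k^2 + 2k − 40 = (−1)(k^3 + 9k^2 + 24k + 16) + (8k^2 + 26k − 24)
  k^3 + 9k^2 + 24k + 16 = ((1/8)k + 23/32)(8k^2 + 26k − 24) + ((133/16)k + 133/4)
  8k^2 + 26k − 24 = ((128/133)k − 96/133)((133/16)k + 133/4) + (0)
Last nonzero remainder: (133/16)k + 133/4. Dividing through by 133/16 gives the monic gcd k + 4.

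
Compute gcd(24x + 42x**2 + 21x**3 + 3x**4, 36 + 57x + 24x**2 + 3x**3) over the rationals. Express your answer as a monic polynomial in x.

Apply the Euclidean algorithm:
  3x**4 + 21x**3 + 42x**2 + 24x = (x − 1)(3x**3 + 24x**2 + 57x + 36) + (9x**2 + 45x + 36)
  3x**3 + 24x**2 + 57x + 36 = ((1/3)x + 1)(9x**2 + 45x + 36) + (0)
Last nonzero remainder: 9x**2 + 45x + 36. Dividing through by 9 gives the monic gcd x**2 + 5x + 4.

4 + 5x + x**2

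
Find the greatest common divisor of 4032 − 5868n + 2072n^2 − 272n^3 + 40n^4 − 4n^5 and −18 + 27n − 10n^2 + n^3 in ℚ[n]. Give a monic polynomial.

3 − 4n + n^2

Apply the Euclidean algorithm:
  −4n^5 + 40n^4 − 272n^3 + 2072n^2 − 5868n + 4032 = (−4n^2 − 164)(n^3 − 10n^2 + 27n − 18) + (360n^2 − 1440n + 1080)
  n^3 − 10n^2 + 27n − 18 = ((1/360)n − 1/60)(360n^2 − 1440n + 1080) + (0)
Last nonzero remainder: 360n^2 − 1440n + 1080. Dividing through by 360 gives the monic gcd n^2 − 4n + 3.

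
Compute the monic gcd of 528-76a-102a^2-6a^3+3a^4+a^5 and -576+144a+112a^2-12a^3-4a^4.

24-10a-3a^2+a^3

Repeated division with remainder:
  a^5+3a^4-6a^3-102a^2-76a+528 = (-(1/4)a)(-4a^4-12a^3+112a^2+144a-576) + (22a^3-66a^2-220a+528)
  -4a^4-12a^3+112a^2+144a-576 = (-(2/11)a-12/11)(22a^3-66a^2-220a+528) + (0)
Last nonzero remainder: 22a^3-66a^2-220a+528. Dividing through by 22 gives the monic gcd a^3-3a^2-10a+24.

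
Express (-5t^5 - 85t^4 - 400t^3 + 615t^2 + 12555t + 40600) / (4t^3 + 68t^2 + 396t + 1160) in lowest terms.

(-5t^3 - 50t^2 + 95t + 1400)/(4t + 40)

Euclidean algorithm in ℚ[t]:
  -5t^5 - 85t^4 - 400t^3 + 615t^2 + 12555t + 40600 = (-(5/4)t^2 + 95/4)(4t^3 + 68t^2 + 396t + 1160) + (450t^2 + 3150t + 13050)
  4t^3 + 68t^2 + 396t + 1160 = ((2/225)t + 4/45)(450t^2 + 3150t + 13050) + (0)
Last nonzero remainder: 450t^2 + 3150t + 13050. Dividing through by 450 gives the monic gcd t^2 + 7t + 29.
Cancel t^2 + 7t + 29 from numerator and denominator to get the reduced form.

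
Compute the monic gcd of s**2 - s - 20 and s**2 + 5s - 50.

Repeated division with remainder:
  s**2 - s - 20 = (s**2 + 5s - 50) + (-6s + 30)
  s**2 + 5s - 50 = (-(1/6)s - 5/3)(-6s + 30) + (0)
Last nonzero remainder: -6s + 30. Dividing through by -6 gives the monic gcd s - 5.

s - 5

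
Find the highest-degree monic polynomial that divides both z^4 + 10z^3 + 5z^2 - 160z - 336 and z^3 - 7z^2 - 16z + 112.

Repeated division with remainder:
  z^4 + 10z^3 + 5z^2 - 160z - 336 = (z + 17)(z^3 - 7z^2 - 16z + 112) + (140z^2 - 2240)
  z^3 - 7z^2 - 16z + 112 = ((1/140)z - 1/20)(140z^2 - 2240) + (0)
Last nonzero remainder: 140z^2 - 2240. Dividing through by 140 gives the monic gcd z^2 - 16.

z^2 - 16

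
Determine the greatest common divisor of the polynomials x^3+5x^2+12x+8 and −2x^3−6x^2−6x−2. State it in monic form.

x+1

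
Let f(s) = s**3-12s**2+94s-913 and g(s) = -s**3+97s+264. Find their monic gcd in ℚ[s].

Repeated division with remainder:
  s**3-12s**2+94s-913 = (-1)(-s**3+97s+264) + (-12s**2+191s-649)
  -s**3+97s+264 = ((1/12)s+191/144)(-12s**2+191s-649) + (-(14725/144)s+161975/144)
  -12s**2+191s-649 = ((1728/14725)s-8496/14725)(-(14725/144)s+161975/144) + (0)
Last nonzero remainder: -(14725/144)s+161975/144. Dividing through by -14725/144 gives the monic gcd s-11.

s-11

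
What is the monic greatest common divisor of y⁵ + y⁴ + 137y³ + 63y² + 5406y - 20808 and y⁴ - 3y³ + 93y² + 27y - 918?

y³ - 6y² + 111y - 306

By polynomial division,
  y⁵ + y⁴ + 137y³ + 63y² + 5406y - 20808 = (y + 4)(y⁴ - 3y³ + 93y² + 27y - 918) + (56y³ - 336y² + 6216y - 17136)
  y⁴ - 3y³ + 93y² + 27y - 918 = ((1/56)y + 3/56)(56y³ - 336y² + 6216y - 17136) + (0)
Last nonzero remainder: 56y³ - 336y² + 6216y - 17136. Dividing through by 56 gives the monic gcd y³ - 6y² + 111y - 306.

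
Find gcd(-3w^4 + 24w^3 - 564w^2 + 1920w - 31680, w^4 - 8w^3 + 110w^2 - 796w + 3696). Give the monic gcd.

w^2 + 2w + 88

Repeated division with remainder:
  -3w^4 + 24w^3 - 564w^2 + 1920w - 31680 = (-3)(w^4 - 8w^3 + 110w^2 - 796w + 3696) + (-234w^2 - 468w - 20592)
  w^4 - 8w^3 + 110w^2 - 796w + 3696 = (-(1/234)w^2 + (5/117)w - 7/39)(-234w^2 - 468w - 20592) + (0)
Last nonzero remainder: -234w^2 - 468w - 20592. Dividing through by -234 gives the monic gcd w^2 + 2w + 88.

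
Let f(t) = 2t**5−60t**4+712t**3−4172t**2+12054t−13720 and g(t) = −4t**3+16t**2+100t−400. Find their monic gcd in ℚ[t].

t**2−9t+20

Repeated division with remainder:
  2t**5−60t**4+712t**3−4172t**2+12054t−13720 = (−(1/2)t**2+13t−277/2)(−4t**3+16t**2+100t−400) + (−3456t**2+31104t−69120)
  −4t**3+16t**2+100t−400 = ((1/864)t+5/864)(−3456t**2+31104t−69120) + (0)
Last nonzero remainder: −3456t**2+31104t−69120. Dividing through by −3456 gives the monic gcd t**2−9t+20.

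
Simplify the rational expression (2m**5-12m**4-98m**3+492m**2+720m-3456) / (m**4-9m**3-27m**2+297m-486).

Repeated division with remainder:
  2m**5-12m**4-98m**3+492m**2+720m-3456 = (2m+6)(m**4-9m**3-27m**2+297m-486) + (10m**3+60m**2-90m-540)
  m**4-9m**3-27m**2+297m-486 = ((1/10)m-3/2)(10m**3+60m**2-90m-540) + (72m**2+216m-1296)
  10m**3+60m**2-90m-540 = ((5/36)m+5/12)(72m**2+216m-1296) + (0)
Last nonzero remainder: 72m**2+216m-1296. Dividing through by 72 gives the monic gcd m**2+3m-18.
Cancel m**2+3m-18 from numerator and denominator to get the reduced form.

(2m**3-18m**2-8m+192)/(m**2-12m+27)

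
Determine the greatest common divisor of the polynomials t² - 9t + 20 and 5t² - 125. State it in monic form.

Apply the Euclidean algorithm:
  t² - 9t + 20 = (1/5)(5t² - 125) + (-9t + 45)
  5t² - 125 = (-(5/9)t - 25/9)(-9t + 45) + (0)
Last nonzero remainder: -9t + 45. Dividing through by -9 gives the monic gcd t - 5.

t - 5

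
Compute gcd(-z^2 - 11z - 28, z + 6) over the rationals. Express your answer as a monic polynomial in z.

1

Euclidean algorithm in ℚ[z]:
  -z^2 - 11z - 28 = (-z - 5)(z + 6) + (2)
  z + 6 = ((1/2)z + 3)(2) + (0)
The last nonzero remainder is the constant 2, so the polynomials are coprime and gcd = 1.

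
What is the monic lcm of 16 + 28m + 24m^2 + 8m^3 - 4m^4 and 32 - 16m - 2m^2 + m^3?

32 + 48m + 30m^2 - 3m^3 - 18m^4 + m^6

Apply the Euclidean algorithm:
  -4m^4 + 8m^3 + 24m^2 + 28m + 16 = (-4m)(m^3 - 2m^2 - 16m + 32) + (-40m^2 + 156m + 16)
  m^3 - 2m^2 - 16m + 32 = (-(1/40)m - 19/400)(-40m^2 + 156m + 16) + (-(819/100)m + 819/25)
  -40m^2 + 156m + 16 = ((4000/819)m + 400/819)(-(819/100)m + 819/25) + (0)
Last nonzero remainder: -(819/100)m + 819/25. Dividing through by -819/100 gives the monic gcd m - 4.
Then lcm(f, g) = f·g / gcd(f, g); expanding and making the result monic gives the answer.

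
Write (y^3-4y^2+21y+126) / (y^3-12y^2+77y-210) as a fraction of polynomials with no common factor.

Euclidean algorithm in ℚ[y]:
  y^3-4y^2+21y+126 = (y^3-12y^2+77y-210) + (8y^2-56y+336)
  y^3-12y^2+77y-210 = ((1/8)y-5/8)(8y^2-56y+336) + (0)
Last nonzero remainder: 8y^2-56y+336. Dividing through by 8 gives the monic gcd y^2-7y+42.
Cancel y^2-7y+42 from numerator and denominator to get the reduced form.

(y+3)/(y-5)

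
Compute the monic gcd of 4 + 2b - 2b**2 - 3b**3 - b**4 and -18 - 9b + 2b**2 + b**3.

2 + b

Euclidean algorithm in ℚ[b]:
  -b**4 - 3b**3 - 2b**2 + 2b + 4 = (-b - 1)(b**3 + 2b**2 - 9b - 18) + (-9b**2 - 25b - 14)
  b**3 + 2b**2 - 9b - 18 = (-(1/9)b + 7/81)(-9b**2 - 25b - 14) + (-(680/81)b - 1360/81)
  -9b**2 - 25b - 14 = ((729/680)b + 567/680)(-(680/81)b - 1360/81) + (0)
Last nonzero remainder: -(680/81)b - 1360/81. Dividing through by -680/81 gives the monic gcd b + 2.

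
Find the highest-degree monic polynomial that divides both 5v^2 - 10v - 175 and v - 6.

By polynomial division,
  5v^2 - 10v - 175 = (5v + 20)(v - 6) + (-55)
  v - 6 = (-(1/55)v + 6/55)(-55) + (0)
The last nonzero remainder is the constant -55, so the polynomials are coprime and gcd = 1.

1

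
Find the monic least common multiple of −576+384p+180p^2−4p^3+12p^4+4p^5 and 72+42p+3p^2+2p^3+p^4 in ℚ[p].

By polynomial division,
  4p^5+12p^4−4p^3+180p^2+384p−576 = (4p+4)(p^4+2p^3+3p^2+42p+72) + (−24p^3−72p−864)
  p^4+2p^3+3p^2+42p+72 = (−(1/24)p−1/12)(−24p^3−72p−864) + (0)
Last nonzero remainder: −24p^3−72p−864. Dividing through by −24 gives the monic gcd p^3+3p+36.
Then lcm(f, g) = f·g / gcd(f, g); expanding and making the result monic gives the answer.

−288+48p+186p^2+43p^3+5p^4+5p^5+p^6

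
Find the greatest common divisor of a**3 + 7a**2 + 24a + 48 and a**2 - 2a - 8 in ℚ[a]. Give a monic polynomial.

By polynomial division,
  a**3 + 7a**2 + 24a + 48 = (a + 9)(a**2 - 2a - 8) + (50a + 120)
  a**2 - 2a - 8 = ((1/50)a - 11/125)(50a + 120) + (64/25)
  50a + 120 = ((625/32)a + 375/8)(64/25) + (0)
The last nonzero remainder is the constant 64/25, so the polynomials are coprime and gcd = 1.

1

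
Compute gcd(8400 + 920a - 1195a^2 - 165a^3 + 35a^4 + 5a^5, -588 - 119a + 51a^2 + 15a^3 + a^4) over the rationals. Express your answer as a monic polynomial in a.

-84 - 5a + 8a^2 + a^3

By polynomial division,
  5a^5 + 35a^4 - 165a^3 - 1195a^2 + 920a + 8400 = (5a - 40)(a^4 + 15a^3 + 51a^2 - 119a - 588) + (180a^3 + 1440a^2 - 900a - 15120)
  a^4 + 15a^3 + 51a^2 - 119a - 588 = ((1/180)a + 7/180)(180a^3 + 1440a^2 - 900a - 15120) + (0)
Last nonzero remainder: 180a^3 + 1440a^2 - 900a - 15120. Dividing through by 180 gives the monic gcd a^3 + 8a^2 - 5a - 84.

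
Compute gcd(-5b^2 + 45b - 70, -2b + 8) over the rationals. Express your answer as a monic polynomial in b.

Euclidean algorithm in ℚ[b]:
  -5b^2 + 45b - 70 = ((5/2)b - 25/2)(-2b + 8) + (30)
  -2b + 8 = (-(1/15)b + 4/15)(30) + (0)
The last nonzero remainder is the constant 30, so the polynomials are coprime and gcd = 1.

1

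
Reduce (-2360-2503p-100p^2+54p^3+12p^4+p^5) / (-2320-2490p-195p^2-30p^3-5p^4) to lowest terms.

By polynomial division,
  p^5+12p^4+54p^3-100p^2-2503p-2360 = (-(1/5)p-6/5)(-5p^4-30p^3-195p^2-2490p-2320) + (-21p^3-832p^2-5955p-5144)
  -5p^4-30p^3-195p^2-2490p-2320 = ((5/21)p-3530/441)(-21p^3-832p^2-5955p-5144) + (-(2397680/441)p^2-(2397680/49)p-19181440/441)
  -21p^3-832p^2-5955p-5144 = ((9261/2397680)p+283563/2397680)(-(2397680/441)p^2-(2397680/49)p-19181440/441) + (0)
Last nonzero remainder: -(2397680/441)p^2-(2397680/49)p-19181440/441. Dividing through by -2397680/441 gives the monic gcd p^2+9p+8.
Cancel p^2+9p+8 from numerator and denominator to get the reduced form.

(295-19p-3p^2-p^3)/(290-15p+5p^2)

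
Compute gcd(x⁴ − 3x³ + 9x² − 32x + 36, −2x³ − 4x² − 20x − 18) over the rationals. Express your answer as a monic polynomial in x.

x² + x + 9

Repeated division with remainder:
  x⁴ − 3x³ + 9x² − 32x + 36 = (−(1/2)x + 5/2)(−2x³ − 4x² − 20x − 18) + (9x² + 9x + 81)
  −2x³ − 4x² − 20x − 18 = (−(2/9)x − 2/9)(9x² + 9x + 81) + (0)
Last nonzero remainder: 9x² + 9x + 81. Dividing through by 9 gives the monic gcd x² + x + 9.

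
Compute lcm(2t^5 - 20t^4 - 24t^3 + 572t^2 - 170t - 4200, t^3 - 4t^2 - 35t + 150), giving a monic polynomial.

Repeated division with remainder:
  2t^5 - 20t^4 - 24t^3 + 572t^2 - 170t - 4200 = (2t^2 - 12t - 2)(t^3 - 4t^2 - 35t + 150) + (-156t^2 + 1560t - 3900)
  t^3 - 4t^2 - 35t + 150 = (-(1/156)t - 1/26)(-156t^2 + 1560t - 3900) + (0)
Last nonzero remainder: -156t^2 + 1560t - 3900. Dividing through by -156 gives the monic gcd t^2 - 10t + 25.
Then lcm(f, g) = f·g / gcd(f, g); expanding and making the result monic gives the answer.

t^6 - 4t^5 - 72t^4 + 214t^3 + 1631t^2 - 2610t - 12600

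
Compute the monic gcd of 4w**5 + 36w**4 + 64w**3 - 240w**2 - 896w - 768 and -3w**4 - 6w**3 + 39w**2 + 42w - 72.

w**3 + 3w**2 - 10w - 24

Apply the Euclidean algorithm:
  4w**5 + 36w**4 + 64w**3 - 240w**2 - 896w - 768 = (-(4/3)w - 28/3)(-3w**4 - 6w**3 + 39w**2 + 42w - 72) + (60w**3 + 180w**2 - 600w - 1440)
  -3w**4 - 6w**3 + 39w**2 + 42w - 72 = (-(1/20)w + 1/20)(60w**3 + 180w**2 - 600w - 1440) + (0)
Last nonzero remainder: 60w**3 + 180w**2 - 600w - 1440. Dividing through by 60 gives the monic gcd w**3 + 3w**2 - 10w - 24.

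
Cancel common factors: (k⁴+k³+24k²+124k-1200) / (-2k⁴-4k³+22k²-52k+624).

(-k²+k-50)/(2k²+26)

Repeated division with remainder:
  k⁴+k³+24k²+124k-1200 = (-1/2)(-2k⁴-4k³+22k²-52k+624) + (-k³+35k²+98k-888)
  -2k⁴-4k³+22k²-52k+624 = (2k+74)(-k³+35k²+98k-888) + (-2764k²-5528k+66336)
  -k³+35k²+98k-888 = ((1/2764)k-37/2764)(-2764k²-5528k+66336) + (0)
Last nonzero remainder: -2764k²-5528k+66336. Dividing through by -2764 gives the monic gcd k²+2k-24.
Cancel k²+2k-24 from numerator and denominator to get the reduced form.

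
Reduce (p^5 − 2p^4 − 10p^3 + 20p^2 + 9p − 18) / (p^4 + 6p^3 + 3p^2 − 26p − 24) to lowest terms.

(p^2 − 4p + 3)/(p + 4)

By polynomial division,
  p^5 − 2p^4 − 10p^3 + 20p^2 + 9p − 18 = (p − 8)(p^4 + 6p^3 + 3p^2 − 26p − 24) + (35p^3 + 70p^2 − 175p − 210)
  p^4 + 6p^3 + 3p^2 − 26p − 24 = ((1/35)p + 4/35)(35p^3 + 70p^2 − 175p − 210) + (0)
Last nonzero remainder: 35p^3 + 70p^2 − 175p − 210. Dividing through by 35 gives the monic gcd p^3 + 2p^2 − 5p − 6.
Cancel p^3 + 2p^2 − 5p − 6 from numerator and denominator to get the reduced form.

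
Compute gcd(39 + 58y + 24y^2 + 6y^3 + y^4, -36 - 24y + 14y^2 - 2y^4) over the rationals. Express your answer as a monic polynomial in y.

Euclidean algorithm in ℚ[y]:
  y^4 + 6y^3 + 24y^2 + 58y + 39 = (-1/2)(-2y^4 + 14y^2 - 24y - 36) + (6y^3 + 31y^2 + 46y + 21)
  -2y^4 + 14y^2 - 24y - 36 = (-(1/3)y + 31/18)(6y^3 + 31y^2 + 46y + 21) + (-(433/18)y^2 - (866/9)y - 433/6)
  6y^3 + 31y^2 + 46y + 21 = (-(108/433)y - 126/433)(-(433/18)y^2 - (866/9)y - 433/6) + (0)
Last nonzero remainder: -(433/18)y^2 - (866/9)y - 433/6. Dividing through by -433/18 gives the monic gcd y^2 + 4y + 3.

3 + 4y + y^2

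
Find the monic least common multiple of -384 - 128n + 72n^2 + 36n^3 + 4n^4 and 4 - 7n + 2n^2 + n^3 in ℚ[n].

-96 + 160n - 14n^2 - 59n^3 + n^4 + 7n^5 + n^6

Apply the Euclidean algorithm:
  4n^4 + 36n^3 + 72n^2 - 128n - 384 = (4n + 28)(n^3 + 2n^2 - 7n + 4) + (44n^2 + 52n - 496)
  n^3 + 2n^2 - 7n + 4 = ((1/44)n + 9/484)(44n^2 + 52n - 496) + ((400/121)n + 1600/121)
  44n^2 + 52n - 496 = ((1331/100)n - 3751/100)((400/121)n + 1600/121) + (0)
Last nonzero remainder: (400/121)n + 1600/121. Dividing through by 400/121 gives the monic gcd n + 4.
Then lcm(f, g) = f·g / gcd(f, g); expanding and making the result monic gives the answer.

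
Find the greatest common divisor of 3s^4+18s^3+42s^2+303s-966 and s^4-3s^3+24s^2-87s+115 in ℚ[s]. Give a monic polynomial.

s^2+s+23

Apply the Euclidean algorithm:
  3s^4+18s^3+42s^2+303s-966 = (3)(s^4-3s^3+24s^2-87s+115) + (27s^3-30s^2+564s-1311)
  s^4-3s^3+24s^2-87s+115 = ((1/27)s-17/243)(27s^3-30s^2+564s-1311) + ((82/81)s^2+(82/81)s+1886/81)
  27s^3-30s^2+564s-1311 = ((2187/82)s-4617/82)((82/81)s^2+(82/81)s+1886/81) + (0)
Last nonzero remainder: (82/81)s^2+(82/81)s+1886/81. Dividing through by 82/81 gives the monic gcd s^2+s+23.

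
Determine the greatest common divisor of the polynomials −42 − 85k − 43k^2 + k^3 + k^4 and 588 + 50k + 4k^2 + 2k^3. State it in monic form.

Euclidean algorithm in ℚ[k]:
  k^4 + k^3 − 43k^2 − 85k − 42 = ((1/2)k − 1/2)(2k^3 + 4k^2 + 50k + 588) + (−66k^2 − 354k + 252)
  2k^3 + 4k^2 + 50k + 588 = (−(1/33)k + 37/363)(−66k^2 − 354k + 252) + ((11340/121)k + 68040/121)
  −66k^2 − 354k + 252 = (−(1331/1890)k + 121/270)((11340/121)k + 68040/121) + (0)
Last nonzero remainder: (11340/121)k + 68040/121. Dividing through by 11340/121 gives the monic gcd k + 6.

6 + k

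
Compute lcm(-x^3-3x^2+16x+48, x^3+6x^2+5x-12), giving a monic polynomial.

Apply the Euclidean algorithm:
  -x^3-3x^2+16x+48 = (-1)(x^3+6x^2+5x-12) + (3x^2+21x+36)
  x^3+6x^2+5x-12 = ((1/3)x-1/3)(3x^2+21x+36) + (0)
Last nonzero remainder: 3x^2+21x+36. Dividing through by 3 gives the monic gcd x^2+7x+12.
Then lcm(f, g) = f·g / gcd(f, g); expanding and making the result monic gives the answer.

x^4+2x^3-19x^2-32x+48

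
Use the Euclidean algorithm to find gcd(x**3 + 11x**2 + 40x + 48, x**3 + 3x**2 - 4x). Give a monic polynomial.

x + 4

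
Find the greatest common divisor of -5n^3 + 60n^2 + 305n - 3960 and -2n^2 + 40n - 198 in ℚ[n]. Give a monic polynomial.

n^2 - 20n + 99

By polynomial division,
  -5n^3 + 60n^2 + 305n - 3960 = ((5/2)n + 20)(-2n^2 + 40n - 198) + (0)
Last nonzero remainder: -2n^2 + 40n - 198. Dividing through by -2 gives the monic gcd n^2 - 20n + 99.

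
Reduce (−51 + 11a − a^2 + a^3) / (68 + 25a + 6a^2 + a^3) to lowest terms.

Euclidean algorithm in ℚ[a]:
  a^3 − a^2 + 11a − 51 = (a^3 + 6a^2 + 25a + 68) + (−7a^2 − 14a − 119)
  a^3 + 6a^2 + 25a + 68 = (−(1/7)a − 4/7)(−7a^2 − 14a − 119) + (0)
Last nonzero remainder: −7a^2 − 14a − 119. Dividing through by −7 gives the monic gcd a^2 + 2a + 17.
Cancel a^2 + 2a + 17 from numerator and denominator to get the reduced form.

(−3 + a)/(4 + a)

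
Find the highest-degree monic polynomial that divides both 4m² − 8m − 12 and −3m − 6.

1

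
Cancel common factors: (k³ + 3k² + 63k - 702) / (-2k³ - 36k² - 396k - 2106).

(-k + 6)/(2k + 18)

Euclidean algorithm in ℚ[k]:
  k³ + 3k² + 63k - 702 = (-1/2)(-2k³ - 36k² - 396k - 2106) + (-15k² - 135k - 1755)
  -2k³ - 36k² - 396k - 2106 = ((2/15)k + 6/5)(-15k² - 135k - 1755) + (0)
Last nonzero remainder: -15k² - 135k - 1755. Dividing through by -15 gives the monic gcd k² + 9k + 117.
Cancel k² + 9k + 117 from numerator and denominator to get the reduced form.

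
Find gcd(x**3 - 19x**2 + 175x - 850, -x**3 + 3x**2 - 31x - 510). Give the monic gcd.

Euclidean algorithm in ℚ[x]:
  x**3 - 19x**2 + 175x - 850 = (-1)(-x**3 + 3x**2 - 31x - 510) + (-16x**2 + 144x - 1360)
  -x**3 + 3x**2 - 31x - 510 = ((1/16)x + 3/8)(-16x**2 + 144x - 1360) + (0)
Last nonzero remainder: -16x**2 + 144x - 1360. Dividing through by -16 gives the monic gcd x**2 - 9x + 85.

x**2 - 9x + 85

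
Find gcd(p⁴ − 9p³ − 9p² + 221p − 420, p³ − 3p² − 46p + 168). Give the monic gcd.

p − 4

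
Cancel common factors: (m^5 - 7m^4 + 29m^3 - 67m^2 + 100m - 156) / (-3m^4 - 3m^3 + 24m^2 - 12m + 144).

Euclidean algorithm in ℚ[m]:
  m^5 - 7m^4 + 29m^3 - 67m^2 + 100m - 156 = (-(1/3)m + 8/3)(-3m^4 - 3m^3 + 24m^2 - 12m + 144) + (45m^3 - 135m^2 + 180m - 540)
  -3m^4 - 3m^3 + 24m^2 - 12m + 144 = (-(1/15)m - 4/15)(45m^3 - 135m^2 + 180m - 540) + (0)
Last nonzero remainder: 45m^3 - 135m^2 + 180m - 540. Dividing through by 45 gives the monic gcd m^3 - 3m^2 + 4m - 12.
Cancel m^3 - 3m^2 + 4m - 12 from numerator and denominator to get the reduced form.

(-m^2 + 4m - 13)/(3m + 12)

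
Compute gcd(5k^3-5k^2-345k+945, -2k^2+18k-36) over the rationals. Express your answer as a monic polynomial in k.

Repeated division with remainder:
  5k^3-5k^2-345k+945 = (-(5/2)k-20)(-2k^2+18k-36) + (-75k+225)
  -2k^2+18k-36 = ((2/75)k-4/25)(-75k+225) + (0)
Last nonzero remainder: -75k+225. Dividing through by -75 gives the monic gcd k-3.

k-3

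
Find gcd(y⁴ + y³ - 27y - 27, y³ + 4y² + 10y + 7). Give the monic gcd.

y + 1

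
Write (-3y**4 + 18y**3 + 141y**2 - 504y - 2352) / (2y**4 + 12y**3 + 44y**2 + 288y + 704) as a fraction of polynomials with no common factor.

(-3y**2 + 42y - 147)/(2y**2 - 4y + 44)

Apply the Euclidean algorithm:
  -3y**4 + 18y**3 + 141y**2 - 504y - 2352 = (-3/2)(2y**4 + 12y**3 + 44y**2 + 288y + 704) + (36y**3 + 207y**2 - 72y - 1296)
  2y**4 + 12y**3 + 44y**2 + 288y + 704 = ((1/18)y + 1/72)(36y**3 + 207y**2 - 72y - 1296) + ((361/8)y**2 + 361y + 722)
  36y**3 + 207y**2 - 72y - 1296 = ((288/361)y - 648/361)((361/8)y**2 + 361y + 722) + (0)
Last nonzero remainder: (361/8)y**2 + 361y + 722. Dividing through by 361/8 gives the monic gcd y**2 + 8y + 16.
Cancel y**2 + 8y + 16 from numerator and denominator to get the reduced form.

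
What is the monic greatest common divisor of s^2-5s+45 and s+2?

Apply the Euclidean algorithm:
  s^2-5s+45 = (s-7)(s+2) + (59)
  s+2 = ((1/59)s+2/59)(59) + (0)
The last nonzero remainder is the constant 59, so the polynomials are coprime and gcd = 1.

1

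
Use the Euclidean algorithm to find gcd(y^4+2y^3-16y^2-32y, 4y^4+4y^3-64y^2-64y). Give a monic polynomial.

y^3-16y

Repeated division with remainder:
  y^4+2y^3-16y^2-32y = (1/4)(4y^4+4y^3-64y^2-64y) + (y^3-16y)
  4y^4+4y^3-64y^2-64y = (4y+4)(y^3-16y) + (0)
The last nonzero remainder y^3-16y is already monic.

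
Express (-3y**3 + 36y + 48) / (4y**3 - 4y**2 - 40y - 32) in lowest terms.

(-3y - 6)/(4y + 4)

Repeated division with remainder:
  -3y**3 + 36y + 48 = (-3/4)(4y**3 - 4y**2 - 40y - 32) + (-3y**2 + 6y + 24)
  4y**3 - 4y**2 - 40y - 32 = (-(4/3)y - 4/3)(-3y**2 + 6y + 24) + (0)
Last nonzero remainder: -3y**2 + 6y + 24. Dividing through by -3 gives the monic gcd y**2 - 2y - 8.
Cancel y**2 - 2y - 8 from numerator and denominator to get the reduced form.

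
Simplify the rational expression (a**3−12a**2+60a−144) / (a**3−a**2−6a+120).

By polynomial division,
  a**3−12a**2+60a−144 = (a**3−a**2−6a+120) + (−11a**2+66a−264)
  a**3−a**2−6a+120 = (−(1/11)a−5/11)(−11a**2+66a−264) + (0)
Last nonzero remainder: −11a**2+66a−264. Dividing through by −11 gives the monic gcd a**2−6a+24.
Cancel a**2−6a+24 from numerator and denominator to get the reduced form.

(a−6)/(a+5)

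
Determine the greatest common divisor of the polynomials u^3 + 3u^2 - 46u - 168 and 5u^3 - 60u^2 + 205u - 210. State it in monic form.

u - 7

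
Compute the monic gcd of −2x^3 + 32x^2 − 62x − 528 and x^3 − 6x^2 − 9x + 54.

Repeated division with remainder:
  −2x^3 + 32x^2 − 62x − 528 = (−2)(x^3 − 6x^2 − 9x + 54) + (20x^2 − 80x − 420)
  x^3 − 6x^2 − 9x + 54 = ((1/20)x − 1/10)(20x^2 − 80x − 420) + (4x + 12)
  20x^2 − 80x − 420 = (5x − 35)(4x + 12) + (0)
Last nonzero remainder: 4x + 12. Dividing through by 4 gives the monic gcd x + 3.

x + 3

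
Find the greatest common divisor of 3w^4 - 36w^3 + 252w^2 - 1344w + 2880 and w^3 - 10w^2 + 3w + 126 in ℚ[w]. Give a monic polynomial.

w - 6

Apply the Euclidean algorithm:
  3w^4 - 36w^3 + 252w^2 - 1344w + 2880 = (3w - 6)(w^3 - 10w^2 + 3w + 126) + (183w^2 - 1704w + 3636)
  w^3 - 10w^2 + 3w + 126 = ((1/183)w - 14/3721)(183w^2 - 1704w + 3636) + (-(86625/3721)w + 519750/3721)
  183w^2 - 1704w + 3636 = (-(226981/28875)w + 751642/28875)(-(86625/3721)w + 519750/3721) + (0)
Last nonzero remainder: -(86625/3721)w + 519750/3721. Dividing through by -86625/3721 gives the monic gcd w - 6.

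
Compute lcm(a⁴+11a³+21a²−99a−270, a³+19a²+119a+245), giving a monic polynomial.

a⁶+25a⁵+224a⁴+734a³−627a²−8631a−13230

Repeated division with remainder:
  a⁴+11a³+21a²−99a−270 = (a−8)(a³+19a²+119a+245) + (54a²+608a+1690)
  a³+19a²+119a+245 = ((1/54)a+209/1458)(54a²+608a+1690) + ((400/729)a+2000/729)
  54a²+608a+1690 = ((19683/200)a+123201/200)((400/729)a+2000/729) + (0)
Last nonzero remainder: (400/729)a+2000/729. Dividing through by 400/729 gives the monic gcd a+5.
Then lcm(f, g) = f·g / gcd(f, g); expanding and making the result monic gives the answer.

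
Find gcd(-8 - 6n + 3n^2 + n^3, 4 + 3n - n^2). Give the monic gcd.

1 + n

Euclidean algorithm in ℚ[n]:
  n^3 + 3n^2 - 6n - 8 = (-n - 6)(-n^2 + 3n + 4) + (16n + 16)
  -n^2 + 3n + 4 = (-(1/16)n + 1/4)(16n + 16) + (0)
Last nonzero remainder: 16n + 16. Dividing through by 16 gives the monic gcd n + 1.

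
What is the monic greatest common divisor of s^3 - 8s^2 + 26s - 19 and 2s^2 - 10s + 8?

s - 1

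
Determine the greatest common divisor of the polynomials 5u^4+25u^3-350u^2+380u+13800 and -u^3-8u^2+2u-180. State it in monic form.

u+10

By polynomial division,
  5u^4+25u^3-350u^2+380u+13800 = (-5u+15)(-u^3-8u^2+2u-180) + (-220u^2-550u+16500)
  -u^3-8u^2+2u-180 = ((1/220)u+1/40)(-220u^2-550u+16500) + (-(237/4)u-1185/2)
  -220u^2-550u+16500 = ((880/237)u-2200/79)(-(237/4)u-1185/2) + (0)
Last nonzero remainder: -(237/4)u-1185/2. Dividing through by -237/4 gives the monic gcd u+10.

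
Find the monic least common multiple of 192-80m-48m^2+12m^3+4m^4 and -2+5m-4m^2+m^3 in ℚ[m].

48-116m+76m^2+7m^3-17m^4+m^5+m^6

Apply the Euclidean algorithm:
  4m^4+12m^3-48m^2-80m+192 = (4m+28)(m^3-4m^2+5m-2) + (44m^2-212m+248)
  m^3-4m^2+5m-2 = ((1/44)m+9/484)(44m^2-212m+248) + ((400/121)m-800/121)
  44m^2-212m+248 = ((1331/100)m-3751/100)((400/121)m-800/121) + (0)
Last nonzero remainder: (400/121)m-800/121. Dividing through by 400/121 gives the monic gcd m-2.
Then lcm(f, g) = f·g / gcd(f, g); expanding and making the result monic gives the answer.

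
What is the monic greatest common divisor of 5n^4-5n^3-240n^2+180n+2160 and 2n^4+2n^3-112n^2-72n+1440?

Repeated division with remainder:
  5n^4-5n^3-240n^2+180n+2160 = (5/2)(2n^4+2n^3-112n^2-72n+1440) + (-10n^3+40n^2+360n-1440)
  2n^4+2n^3-112n^2-72n+1440 = (-(1/5)n-1)(-10n^3+40n^2+360n-1440) + (0)
Last nonzero remainder: -10n^3+40n^2+360n-1440. Dividing through by -10 gives the monic gcd n^3-4n^2-36n+144.

n^3-4n^2-36n+144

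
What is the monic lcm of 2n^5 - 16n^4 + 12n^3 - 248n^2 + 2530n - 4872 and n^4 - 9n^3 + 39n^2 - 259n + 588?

n^7 - 7n^6 + 26n^5 - 342n^4 + 1309n^3 - 4643n^2 + 32984n - 68208

Apply the Euclidean algorithm:
  2n^5 - 16n^4 + 12n^3 - 248n^2 + 2530n - 4872 = (2n + 2)(n^4 - 9n^3 + 39n^2 - 259n + 588) + (-48n^3 + 192n^2 + 1872n - 6048)
  n^4 - 9n^3 + 39n^2 - 259n + 588 = (-(1/48)n + 5/48)(-48n^3 + 192n^2 + 1872n - 6048) + (58n^2 - 580n + 1218)
  -48n^3 + 192n^2 + 1872n - 6048 = (-(24/29)n - 144/29)(58n^2 - 580n + 1218) + (0)
Last nonzero remainder: 58n^2 - 580n + 1218. Dividing through by 58 gives the monic gcd n^2 - 10n + 21.
Then lcm(f, g) = f·g / gcd(f, g); expanding and making the result monic gives the answer.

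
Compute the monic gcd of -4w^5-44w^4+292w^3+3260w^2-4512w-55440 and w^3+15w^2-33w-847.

w^2+4w-77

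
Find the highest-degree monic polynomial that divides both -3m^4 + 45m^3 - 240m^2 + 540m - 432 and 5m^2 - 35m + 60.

Repeated division with remainder:
  -3m^4 + 45m^3 - 240m^2 + 540m - 432 = (-(3/5)m^2 + (24/5)m - 36/5)(5m^2 - 35m + 60) + (0)
Last nonzero remainder: 5m^2 - 35m + 60. Dividing through by 5 gives the monic gcd m^2 - 7m + 12.

m^2 - 7m + 12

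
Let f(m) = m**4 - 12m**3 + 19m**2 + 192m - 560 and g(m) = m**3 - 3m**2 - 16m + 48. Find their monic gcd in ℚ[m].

Repeated division with remainder:
  m**4 - 12m**3 + 19m**2 + 192m - 560 = (m - 9)(m**3 - 3m**2 - 16m + 48) + (8m**2 - 128)
  m**3 - 3m**2 - 16m + 48 = ((1/8)m - 3/8)(8m**2 - 128) + (0)
Last nonzero remainder: 8m**2 - 128. Dividing through by 8 gives the monic gcd m**2 - 16.

m**2 - 16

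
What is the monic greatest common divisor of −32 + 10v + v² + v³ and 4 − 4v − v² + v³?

By polynomial division,
  v³ + v² + 10v − 32 = (v³ − v² − 4v + 4) + (2v² + 14v − 36)
  v³ − v² − 4v + 4 = ((1/2)v − 4)(2v² + 14v − 36) + (70v − 140)
  2v² + 14v − 36 = ((1/35)v + 9/35)(70v − 140) + (0)
Last nonzero remainder: 70v − 140. Dividing through by 70 gives the monic gcd v − 2.

−2 + v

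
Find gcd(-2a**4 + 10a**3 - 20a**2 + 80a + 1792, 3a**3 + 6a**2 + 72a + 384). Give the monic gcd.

Apply the Euclidean algorithm:
  -2a**4 + 10a**3 - 20a**2 + 80a + 1792 = (-(2/3)a + 14/3)(3a**3 + 6a**2 + 72a + 384) + (0)
Last nonzero remainder: 3a**3 + 6a**2 + 72a + 384. Dividing through by 3 gives the monic gcd a**3 + 2a**2 + 24a + 128.

a**3 + 2a**2 + 24a + 128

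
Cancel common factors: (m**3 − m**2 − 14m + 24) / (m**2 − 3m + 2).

(m**2 + m − 12)/(m − 1)

Apply the Euclidean algorithm:
  m**3 − m**2 − 14m + 24 = (m + 2)(m**2 − 3m + 2) + (−10m + 20)
  m**2 − 3m + 2 = (−(1/10)m + 1/10)(−10m + 20) + (0)
Last nonzero remainder: −10m + 20. Dividing through by −10 gives the monic gcd m − 2.
Cancel m − 2 from numerator and denominator to get the reduced form.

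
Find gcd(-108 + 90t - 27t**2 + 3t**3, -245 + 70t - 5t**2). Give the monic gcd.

Euclidean algorithm in ℚ[t]:
  3t**3 - 27t**2 + 90t - 108 = (-(3/5)t - 3)(-5t**2 + 70t - 245) + (153t - 843)
  -5t**2 + 70t - 245 = (-(5/153)t + 2165/7803)(153t - 843) + (-28880/2601)
  153t - 843 = (-(397953/28880)t + 2192643/28880)(-28880/2601) + (0)
The last nonzero remainder is the constant -28880/2601, so the polynomials are coprime and gcd = 1.

1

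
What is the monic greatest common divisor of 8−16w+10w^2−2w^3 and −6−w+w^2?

1

By polynomial division,
  −2w^3+10w^2−16w+8 = (−2w+8)(w^2−w−6) + (−20w+56)
  w^2−w−6 = (−(1/20)w−9/100)(−20w+56) + (−24/25)
  −20w+56 = ((125/6)w−175/3)(−24/25) + (0)
The last nonzero remainder is the constant −24/25, so the polynomials are coprime and gcd = 1.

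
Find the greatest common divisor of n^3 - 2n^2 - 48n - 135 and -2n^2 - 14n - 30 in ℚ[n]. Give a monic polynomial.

Repeated division with remainder:
  n^3 - 2n^2 - 48n - 135 = (-(1/2)n + 9/2)(-2n^2 - 14n - 30) + (0)
Last nonzero remainder: -2n^2 - 14n - 30. Dividing through by -2 gives the monic gcd n^2 + 7n + 15.

n^2 + 7n + 15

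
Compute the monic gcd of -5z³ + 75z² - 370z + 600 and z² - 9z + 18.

By polynomial division,
  -5z³ + 75z² - 370z + 600 = (-5z + 30)(z² - 9z + 18) + (-10z + 60)
  z² - 9z + 18 = (-(1/10)z + 3/10)(-10z + 60) + (0)
Last nonzero remainder: -10z + 60. Dividing through by -10 gives the monic gcd z - 6.

z - 6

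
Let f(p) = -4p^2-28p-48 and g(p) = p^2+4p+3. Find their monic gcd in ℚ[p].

p+3

By polynomial division,
  -4p^2-28p-48 = (-4)(p^2+4p+3) + (-12p-36)
  p^2+4p+3 = (-(1/12)p-1/12)(-12p-36) + (0)
Last nonzero remainder: -12p-36. Dividing through by -12 gives the monic gcd p+3.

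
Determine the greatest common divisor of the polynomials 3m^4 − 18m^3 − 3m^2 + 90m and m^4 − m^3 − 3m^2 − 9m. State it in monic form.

Apply the Euclidean algorithm:
  3m^4 − 18m^3 − 3m^2 + 90m = (3)(m^4 − m^3 − 3m^2 − 9m) + (−15m^3 + 6m^2 + 117m)
  m^4 − m^3 − 3m^2 − 9m = (−(1/15)m + 1/25)(−15m^3 + 6m^2 + 117m) + ((114/25)m^2 − (342/25)m)
  −15m^3 + 6m^2 + 117m = (−(125/38)m − 325/38)((114/25)m^2 − (342/25)m) + (0)
Last nonzero remainder: (114/25)m^2 − (342/25)m. Dividing through by 114/25 gives the monic gcd m^2 − 3m.

m^2 − 3m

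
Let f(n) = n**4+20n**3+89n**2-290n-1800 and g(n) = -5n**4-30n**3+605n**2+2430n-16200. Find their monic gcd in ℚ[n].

n**3+15n**2+14n-360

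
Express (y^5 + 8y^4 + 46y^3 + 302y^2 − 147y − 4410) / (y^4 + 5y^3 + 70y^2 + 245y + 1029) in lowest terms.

(y^3 + 8y^2 − 3y − 90)/(y^2 + 5y + 21)

Euclidean algorithm in ℚ[y]:
  y^5 + 8y^4 + 46y^3 + 302y^2 − 147y − 4410 = (y + 3)(y^4 + 5y^3 + 70y^2 + 245y + 1029) + (−39y^3 − 153y^2 − 1911y − 7497)
  y^4 + 5y^3 + 70y^2 + 245y + 1029 = (−(1/39)y − 14/507)(−39y^3 − 153y^2 − 1911y − 7497) + ((2835/169)y^2 + 138915/169)
  −39y^3 − 153y^2 − 1911y − 7497 = (−(2197/945)y − 2873/315)((2835/169)y^2 + 138915/169) + (0)
Last nonzero remainder: (2835/169)y^2 + 138915/169. Dividing through by 2835/169 gives the monic gcd y^2 + 49.
Cancel y^2 + 49 from numerator and denominator to get the reduced form.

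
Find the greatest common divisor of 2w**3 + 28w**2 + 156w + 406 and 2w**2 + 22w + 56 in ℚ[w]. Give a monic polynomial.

By polynomial division,
  2w**3 + 28w**2 + 156w + 406 = (w + 3)(2w**2 + 22w + 56) + (34w + 238)
  2w**2 + 22w + 56 = ((1/17)w + 4/17)(34w + 238) + (0)
Last nonzero remainder: 34w + 238. Dividing through by 34 gives the monic gcd w + 7.

w + 7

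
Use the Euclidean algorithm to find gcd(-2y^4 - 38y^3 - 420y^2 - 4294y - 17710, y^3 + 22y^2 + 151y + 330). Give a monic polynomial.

y + 11

Euclidean algorithm in ℚ[y]:
  -2y^4 - 38y^3 - 420y^2 - 4294y - 17710 = (-2y + 6)(y^3 + 22y^2 + 151y + 330) + (-250y^2 - 4540y - 19690)
  y^3 + 22y^2 + 151y + 330 = (-(1/250)y - 48/3125)(-250y^2 - 4540y - 19690) + ((1566/625)y + 17226/625)
  -250y^2 - 4540y - 19690 = (-(78125/783)y - 559375/783)((1566/625)y + 17226/625) + (0)
Last nonzero remainder: (1566/625)y + 17226/625. Dividing through by 1566/625 gives the monic gcd y + 11.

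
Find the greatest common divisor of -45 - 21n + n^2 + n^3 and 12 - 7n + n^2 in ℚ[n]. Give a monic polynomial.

1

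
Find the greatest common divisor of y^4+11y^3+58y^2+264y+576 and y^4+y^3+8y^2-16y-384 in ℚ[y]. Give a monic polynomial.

y^3+5y^2+28y+96

Euclidean algorithm in ℚ[y]:
  y^4+11y^3+58y^2+264y+576 = (y^4+y^3+8y^2-16y-384) + (10y^3+50y^2+280y+960)
  y^4+y^3+8y^2-16y-384 = ((1/10)y-2/5)(10y^3+50y^2+280y+960) + (0)
Last nonzero remainder: 10y^3+50y^2+280y+960. Dividing through by 10 gives the monic gcd y^3+5y^2+28y+96.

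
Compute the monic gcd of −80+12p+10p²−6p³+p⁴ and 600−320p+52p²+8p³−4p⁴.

10−4p+p²

By polynomial division,
  p⁴−6p³+10p²+12p−80 = (−1/4)(−4p⁴+8p³+52p²−320p+600) + (−4p³+23p²−68p+70)
  −4p⁴+8p³+52p²−320p+600 = (p+15/4)(−4p³+23p²−68p+70) + ((135/4)p²−135p+675/2)
  −4p³+23p²−68p+70 = (−(16/135)p+28/135)((135/4)p²−135p+675/2) + (0)
Last nonzero remainder: (135/4)p²−135p+675/2. Dividing through by 135/4 gives the monic gcd p²−4p+10.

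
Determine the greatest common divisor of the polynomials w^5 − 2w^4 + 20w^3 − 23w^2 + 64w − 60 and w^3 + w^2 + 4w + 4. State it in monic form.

w^2 + 4

By polynomial division,
  w^5 − 2w^4 + 20w^3 − 23w^2 + 64w − 60 = (w^2 − 3w + 19)(w^3 + w^2 + 4w + 4) + (−34w^2 − 136)
  w^3 + w^2 + 4w + 4 = (−(1/34)w − 1/34)(−34w^2 − 136) + (0)
Last nonzero remainder: −34w^2 − 136. Dividing through by −34 gives the monic gcd w^2 + 4.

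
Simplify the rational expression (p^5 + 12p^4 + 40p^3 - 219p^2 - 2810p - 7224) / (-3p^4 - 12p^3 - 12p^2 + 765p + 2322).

By polynomial division,
  p^5 + 12p^4 + 40p^3 - 219p^2 - 2810p - 7224 = (-(1/3)p - 8/3)(-3p^4 - 12p^3 - 12p^2 + 765p + 2322) + (4p^3 + 4p^2 + 4p - 1032)
  -3p^4 - 12p^3 - 12p^2 + 765p + 2322 = (-(3/4)p - 9/4)(4p^3 + 4p^2 + 4p - 1032) + (0)
Last nonzero remainder: 4p^3 + 4p^2 + 4p - 1032. Dividing through by 4 gives the monic gcd p^3 + p^2 + p - 258.
Cancel p^3 + p^2 + p - 258 from numerator and denominator to get the reduced form.

(-p^2 - 11p - 28)/(3p + 9)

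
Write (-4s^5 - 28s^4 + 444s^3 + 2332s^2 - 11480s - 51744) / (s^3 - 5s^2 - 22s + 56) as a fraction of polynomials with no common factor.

(-4s^3 - 40s^2 + 212s + 1848)/(s - 2)

By polynomial division,
  -4s^5 - 28s^4 + 444s^3 + 2332s^2 - 11480s - 51744 = (-4s^2 - 48s + 116)(s^3 - 5s^2 - 22s + 56) + (2080s^2 - 6240s - 58240)
  s^3 - 5s^2 - 22s + 56 = ((1/2080)s - 1/1040)(2080s^2 - 6240s - 58240) + (0)
Last nonzero remainder: 2080s^2 - 6240s - 58240. Dividing through by 2080 gives the monic gcd s^2 - 3s - 28.
Cancel s^2 - 3s - 28 from numerator and denominator to get the reduced form.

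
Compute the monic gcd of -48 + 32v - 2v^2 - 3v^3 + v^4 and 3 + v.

3 + v

By polynomial division,
  v^4 - 3v^3 - 2v^2 + 32v - 48 = (v^3 - 6v^2 + 16v - 16)(v + 3) + (0)
The last nonzero remainder v + 3 is already monic.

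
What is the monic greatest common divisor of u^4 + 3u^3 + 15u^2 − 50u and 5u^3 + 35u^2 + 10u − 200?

u − 2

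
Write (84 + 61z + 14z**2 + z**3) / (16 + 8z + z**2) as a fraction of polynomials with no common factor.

(21 + 10z + z**2)/(4 + z)

Repeated division with remainder:
  z**3 + 14z**2 + 61z + 84 = (z + 6)(z**2 + 8z + 16) + (−3z − 12)
  z**2 + 8z + 16 = (−(1/3)z − 4/3)(−3z − 12) + (0)
Last nonzero remainder: −3z − 12. Dividing through by −3 gives the monic gcd z + 4.
Cancel z + 4 from numerator and denominator to get the reduced form.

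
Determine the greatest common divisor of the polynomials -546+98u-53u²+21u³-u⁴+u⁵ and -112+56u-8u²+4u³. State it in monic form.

14+u²

By polynomial division,
  u⁵-u⁴+21u³-53u²+98u-546 = ((1/4)u²+(1/4)u+9/4)(4u³-8u²+56u-112) + (-21u²-294)
  4u³-8u²+56u-112 = (-(4/21)u+8/21)(-21u²-294) + (0)
Last nonzero remainder: -21u²-294. Dividing through by -21 gives the monic gcd u²+14.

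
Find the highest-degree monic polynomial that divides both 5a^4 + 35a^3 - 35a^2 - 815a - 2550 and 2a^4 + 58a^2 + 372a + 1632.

a^2 + 6a + 17

Apply the Euclidean algorithm:
  5a^4 + 35a^3 - 35a^2 - 815a - 2550 = (5/2)(2a^4 + 58a^2 + 372a + 1632) + (35a^3 - 180a^2 - 1745a - 6630)
  2a^4 + 58a^2 + 372a + 1632 = ((2/35)a + 72/245)(35a^3 - 180a^2 - 1745a - 6630) + ((10320/49)a^2 + (61920/49)a + 175440/49)
  35a^3 - 180a^2 - 1745a - 6630 = ((343/2064)a - 637/344)((10320/49)a^2 + (61920/49)a + 175440/49) + (0)
Last nonzero remainder: (10320/49)a^2 + (61920/49)a + 175440/49. Dividing through by 10320/49 gives the monic gcd a^2 + 6a + 17.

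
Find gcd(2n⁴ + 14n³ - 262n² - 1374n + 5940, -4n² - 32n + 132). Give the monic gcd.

Apply the Euclidean algorithm:
  2n⁴ + 14n³ - 262n² - 1374n + 5940 = (-(1/2)n² + (1/2)n + 45)(-4n² - 32n + 132) + (0)
Last nonzero remainder: -4n² - 32n + 132. Dividing through by -4 gives the monic gcd n² + 8n - 33.

n² + 8n - 33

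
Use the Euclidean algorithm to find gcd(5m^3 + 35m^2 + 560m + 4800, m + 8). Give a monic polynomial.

m + 8

By polynomial division,
  5m^3 + 35m^2 + 560m + 4800 = (5m^2 - 5m + 600)(m + 8) + (0)
The last nonzero remainder m + 8 is already monic.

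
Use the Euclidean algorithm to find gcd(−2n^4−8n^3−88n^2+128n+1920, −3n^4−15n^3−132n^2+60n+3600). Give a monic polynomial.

n^3+44n−240

Euclidean algorithm in ℚ[n]:
  −2n^4−8n^3−88n^2+128n+1920 = (2/3)(−3n^4−15n^3−132n^2+60n+3600) + (2n^3+88n−480)
  −3n^4−15n^3−132n^2+60n+3600 = (−(3/2)n−15/2)(2n^3+88n−480) + (0)
Last nonzero remainder: 2n^3+88n−480. Dividing through by 2 gives the monic gcd n^3+44n−240.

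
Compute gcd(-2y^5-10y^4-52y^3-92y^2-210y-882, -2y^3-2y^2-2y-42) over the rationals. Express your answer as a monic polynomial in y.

Euclidean algorithm in ℚ[y]:
  -2y^5-10y^4-52y^3-92y^2-210y-882 = (y^2+4y+21)(-2y^3-2y^2-2y-42) + (0)
Last nonzero remainder: -2y^3-2y^2-2y-42. Dividing through by -2 gives the monic gcd y^3+y^2+y+21.

y^3+y^2+y+21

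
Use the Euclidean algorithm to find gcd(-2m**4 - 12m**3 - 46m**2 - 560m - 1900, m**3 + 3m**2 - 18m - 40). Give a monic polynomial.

m + 5

By polynomial division,
  -2m**4 - 12m**3 - 46m**2 - 560m - 1900 = (-2m - 6)(m**3 + 3m**2 - 18m - 40) + (-64m**2 - 748m - 2140)
  m**3 + 3m**2 - 18m - 40 = (-(1/64)m + 139/1024)(-64m**2 - 748m - 2140) + ((12825/256)m + 64125/256)
  -64m**2 - 748m - 2140 = (-(16384/12825)m - 109568/12825)((12825/256)m + 64125/256) + (0)
Last nonzero remainder: (12825/256)m + 64125/256. Dividing through by 12825/256 gives the monic gcd m + 5.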